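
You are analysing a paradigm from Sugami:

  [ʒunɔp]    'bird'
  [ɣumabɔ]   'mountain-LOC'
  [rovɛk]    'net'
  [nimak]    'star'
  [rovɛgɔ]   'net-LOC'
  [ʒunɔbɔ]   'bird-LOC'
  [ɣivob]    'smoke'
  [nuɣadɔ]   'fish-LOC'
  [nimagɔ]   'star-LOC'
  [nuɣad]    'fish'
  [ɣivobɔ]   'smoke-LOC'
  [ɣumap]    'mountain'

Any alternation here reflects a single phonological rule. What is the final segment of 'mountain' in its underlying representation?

The root 'mountain' surfaces as [ɣumap] and [ɣumabɔ], with a stem-final [p] ~ [b] alternation.
Compare 'smoke', with invariant [b] in [ɣivob] and [ɣivobɔ]: an analysis with underlying /b/ and a rule producing [p] in isolation would wrongly predict alternation here too.
Therefore /p/ is basic and [b] is derived by intervocalic voicing (voiceless stops become voiced between vowels).

/p/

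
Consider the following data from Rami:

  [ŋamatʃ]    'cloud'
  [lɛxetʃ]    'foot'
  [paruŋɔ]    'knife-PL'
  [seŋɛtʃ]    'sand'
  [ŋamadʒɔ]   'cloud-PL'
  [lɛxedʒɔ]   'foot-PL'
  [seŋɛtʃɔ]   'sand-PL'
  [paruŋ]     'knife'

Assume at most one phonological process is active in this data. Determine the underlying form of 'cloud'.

'cloud' shows [dʒ] ~ [tʃ] at the end of the stem ([ŋamadʒɔ] vs [ŋamatʃ]).
The stem 'sand' ([seŋɛtʃɔ], [seŋɛtʃ]) shows [tʃ] unchanged in both environments, so [tʃ] cannot be basic with [dʒ] derived before the PL suffix.
Therefore /dʒ/ is basic and [tʃ] is derived by word-final obstruent devoicing (voiced obstruents become voiceless word-finally).
The underlying form of 'cloud' is therefore /ŋamadʒ/.

/ŋamadʒ/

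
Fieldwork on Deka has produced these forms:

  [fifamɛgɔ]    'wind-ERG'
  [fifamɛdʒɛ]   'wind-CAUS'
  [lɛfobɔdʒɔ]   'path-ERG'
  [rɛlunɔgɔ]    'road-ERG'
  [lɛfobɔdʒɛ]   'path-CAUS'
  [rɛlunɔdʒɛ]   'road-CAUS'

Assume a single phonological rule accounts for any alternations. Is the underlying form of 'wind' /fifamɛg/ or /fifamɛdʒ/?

/fifamɛg/

'wind' shows [g] ~ [dʒ] at the end of the stem ([fifamɛgɔ] vs [fifamɛdʒɛ]).
But 'path' keeps [dʒ] in both environments ([lɛfobɔdʒɔ], [lɛfobɔdʒɛ]), so there is no rule changing /dʒ/ to [g] before the ERG suffix.
So /g/ is underlying, and a rule of palatalization before a front vowel — /g/ becomes palato-alveolar [dʒ] before a front vowel — gives [dʒ].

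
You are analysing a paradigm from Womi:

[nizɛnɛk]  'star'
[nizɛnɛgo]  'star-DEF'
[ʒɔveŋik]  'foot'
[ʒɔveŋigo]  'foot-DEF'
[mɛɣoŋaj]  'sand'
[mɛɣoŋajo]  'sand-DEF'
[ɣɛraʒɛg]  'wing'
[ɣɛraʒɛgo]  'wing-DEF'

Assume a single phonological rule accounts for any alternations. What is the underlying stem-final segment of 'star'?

'star' shows [k] ~ [g] at the end of the stem ([nizɛnɛk] vs [nizɛnɛgo]).
The stem 'wing' ([ɣɛraʒɛg], [ɣɛraʒɛgo]) shows [g] unchanged in both environments, so [g] cannot be basic with [k] derived in isolation.
Therefore /k/ is basic and [g] is derived by intervocalic voicing (voiceless stops become voiced between vowels).

/k/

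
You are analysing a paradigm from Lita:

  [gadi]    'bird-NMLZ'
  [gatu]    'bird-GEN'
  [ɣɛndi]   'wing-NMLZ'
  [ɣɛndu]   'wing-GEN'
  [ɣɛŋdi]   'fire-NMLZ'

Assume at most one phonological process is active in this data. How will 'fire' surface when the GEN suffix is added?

[ɣɛŋdu]

The GEN morpheme has two allomorphs, [-du] and [-tu].
The NMLZ suffix, which begins with [d], is invariant after every stem; so [d] is not altered by any rule here.
The GEN suffix is therefore /-tu/ underlyingly, with post-nasal voicing: voiceless stops become voiced after a nasal.
After 'fire', which ends in a nasal, the suffix surfaces as [-du], giving [ɣɛŋdu].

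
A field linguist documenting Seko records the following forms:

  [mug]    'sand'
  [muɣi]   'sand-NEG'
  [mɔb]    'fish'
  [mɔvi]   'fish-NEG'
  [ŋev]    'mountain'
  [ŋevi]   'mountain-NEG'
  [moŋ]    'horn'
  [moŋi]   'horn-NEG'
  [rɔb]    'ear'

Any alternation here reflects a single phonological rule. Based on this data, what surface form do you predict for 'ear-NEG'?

[rɔvi]

In [mɔb] and [mɔvi] the final segment of 'fish' alternates: [b] ~ [v].
If /v/ were underlying and a rule turned it into [b] in isolation, 'mountain' would also alternate; but it has [v] in both [ŋev] and [ŋevi].
So /b/ is underlying, and a rule of intervocalic spirantization — voiced stops become fricatives between vowels — gives [v].
The one attested form of 'ear', [rɔb], shows underlying /rɔb/. Applying the same rule between vowels gives [rɔvi].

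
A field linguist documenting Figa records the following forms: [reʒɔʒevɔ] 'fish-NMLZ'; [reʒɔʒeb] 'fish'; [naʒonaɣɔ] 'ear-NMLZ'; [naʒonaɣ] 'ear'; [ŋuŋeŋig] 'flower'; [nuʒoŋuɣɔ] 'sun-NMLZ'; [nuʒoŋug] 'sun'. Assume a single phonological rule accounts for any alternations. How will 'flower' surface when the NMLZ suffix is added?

[ŋuŋeŋiɣɔ]

In [nuʒoŋuɣɔ] and [nuʒoŋug] the final segment of 'sun' alternates: [ɣ] ~ [g].
The stem 'ear' ([naʒonaɣɔ], [naʒonaɣ]) shows [ɣ] unchanged in both environments, so [ɣ] cannot be basic with [g] derived in isolation.
Therefore /g/ is basic and [ɣ] is derived by intervocalic spirantization (voiced stops become fricatives between vowels).
The one attested form of 'flower', [ŋuŋeŋig], shows underlying /ŋuŋeŋig/. Applying the same rule between vowels gives [ŋuŋeŋiɣɔ].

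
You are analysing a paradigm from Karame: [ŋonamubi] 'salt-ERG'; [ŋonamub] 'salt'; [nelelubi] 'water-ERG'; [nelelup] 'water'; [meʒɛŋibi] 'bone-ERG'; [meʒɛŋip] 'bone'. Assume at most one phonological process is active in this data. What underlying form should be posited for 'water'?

/nelelup/

In [nelelubi] and [nelelup] the final segment of 'water' alternates: [b] ~ [p].
Compare 'salt', with invariant [b] in [ŋonamubi] and [ŋonamub]: an analysis with underlying /b/ and a rule producing [p] in isolation would wrongly predict alternation here too.
The alternation reflects intervocalic voicing: voiceless stops become voiced between vowels. /p/ is underlying.
Hence 'water' is /nelelup/ underlyingly.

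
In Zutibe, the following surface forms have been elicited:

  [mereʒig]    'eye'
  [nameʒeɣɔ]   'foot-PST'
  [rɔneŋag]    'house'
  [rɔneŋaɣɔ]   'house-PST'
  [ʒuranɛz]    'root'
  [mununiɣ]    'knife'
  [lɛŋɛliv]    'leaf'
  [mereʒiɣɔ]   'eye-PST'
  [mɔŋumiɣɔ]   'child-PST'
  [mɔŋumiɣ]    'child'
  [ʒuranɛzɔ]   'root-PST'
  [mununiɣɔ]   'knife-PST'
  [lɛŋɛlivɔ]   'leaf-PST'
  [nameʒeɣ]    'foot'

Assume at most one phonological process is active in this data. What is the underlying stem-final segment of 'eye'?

The stem for 'eye' ends in [g] in [mereʒig] but [ɣ] in [mereʒiɣɔ].
The stem 'knife' ([mununiɣ], [mununiɣɔ]) shows [ɣ] unchanged in both environments, so [ɣ] cannot be basic with [g] derived in isolation.
The alternation reflects intervocalic spirantization: voiced stops become fricatives between vowels. /g/ is underlying.

/g/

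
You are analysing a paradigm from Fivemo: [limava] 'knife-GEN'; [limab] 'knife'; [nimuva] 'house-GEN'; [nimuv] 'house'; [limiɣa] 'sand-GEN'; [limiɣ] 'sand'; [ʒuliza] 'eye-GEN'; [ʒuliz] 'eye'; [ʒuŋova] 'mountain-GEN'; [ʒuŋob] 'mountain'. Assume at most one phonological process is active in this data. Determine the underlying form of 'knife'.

/limab/

The stem for 'knife' ends in [v] in [limava] but [b] in [limab].
But 'house' keeps [v] in both environments ([nimuva], [nimuv]), so there is no rule changing /v/ to [b] in isolation.
So /b/ is underlying, and a rule of intervocalic spirantization — voiced stops become fricatives between vowels — gives [v].
Hence 'knife' is /limab/ underlyingly.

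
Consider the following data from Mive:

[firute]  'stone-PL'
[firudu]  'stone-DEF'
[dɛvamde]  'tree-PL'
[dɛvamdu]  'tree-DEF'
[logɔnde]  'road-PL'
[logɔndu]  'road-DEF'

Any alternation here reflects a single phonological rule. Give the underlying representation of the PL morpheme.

/-te/

The PL morpheme has two allomorphs, [-de] and [-te].
The DEF suffix, which begins with [d], is invariant after every stem; so [d] is not altered by any rule here.
The PL suffix is therefore /-te/ underlyingly, with post-nasal voicing: voiceless stops become voiced after a nasal.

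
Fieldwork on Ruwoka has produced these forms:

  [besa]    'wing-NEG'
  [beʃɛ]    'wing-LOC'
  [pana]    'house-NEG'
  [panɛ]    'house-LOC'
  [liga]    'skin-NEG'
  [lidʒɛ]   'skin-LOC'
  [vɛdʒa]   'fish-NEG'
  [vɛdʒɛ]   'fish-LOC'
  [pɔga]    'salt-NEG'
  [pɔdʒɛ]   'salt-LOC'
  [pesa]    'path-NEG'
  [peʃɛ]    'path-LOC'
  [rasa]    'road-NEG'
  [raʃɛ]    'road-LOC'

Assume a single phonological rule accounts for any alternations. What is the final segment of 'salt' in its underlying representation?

/g/

'salt' shows [g] ~ [dʒ] at the end of the stem ([pɔga] vs [pɔdʒɛ]).
If /dʒ/ were underlying and a rule turned it into [g] before the NEG suffix, 'fish' would also alternate; but it has [dʒ] in both [vɛdʒa] and [vɛdʒɛ].
So /g/ is underlying, and a rule of palatalization before a front vowel — /g/ and /s/ become palato-alveolar [dʒ] and [ʃ] before a front vowel — gives [dʒ].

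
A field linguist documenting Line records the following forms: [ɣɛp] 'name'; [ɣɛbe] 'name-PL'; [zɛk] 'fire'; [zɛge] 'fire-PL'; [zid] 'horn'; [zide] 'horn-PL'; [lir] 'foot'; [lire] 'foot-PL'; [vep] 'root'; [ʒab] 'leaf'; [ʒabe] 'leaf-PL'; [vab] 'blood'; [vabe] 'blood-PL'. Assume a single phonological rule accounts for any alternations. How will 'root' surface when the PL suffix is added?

The root 'name' surfaces as [ɣɛp] and [ɣɛbe], with a stem-final [p] ~ [b] alternation.
Compare 'blood', with invariant [b] in [vab] and [vabe]: an analysis with underlying /b/ and a rule producing [p] in isolation would wrongly predict alternation here too.
Therefore /p/ is basic and [b] is derived by intervocalic voicing (voiceless stops become voiced between vowels).
From [vep] the stem 'root' is /vep/; between vowels this yields [vebe].

[vebe]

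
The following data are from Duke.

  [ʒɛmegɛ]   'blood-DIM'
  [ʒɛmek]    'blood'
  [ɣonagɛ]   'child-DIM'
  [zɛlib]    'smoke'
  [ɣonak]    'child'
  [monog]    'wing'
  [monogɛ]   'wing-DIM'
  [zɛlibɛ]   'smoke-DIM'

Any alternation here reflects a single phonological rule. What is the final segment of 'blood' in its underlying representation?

In [ʒɛmek] and [ʒɛmegɛ] the final segment of 'blood' alternates: [k] ~ [g].
But 'wing' keeps [g] in both environments ([monog], [monogɛ]), so there is no rule changing /g/ to [k] in isolation.
The underlying segment must be /k/; voiceless stops become voiced between vowels, yielding [g] there.

/k/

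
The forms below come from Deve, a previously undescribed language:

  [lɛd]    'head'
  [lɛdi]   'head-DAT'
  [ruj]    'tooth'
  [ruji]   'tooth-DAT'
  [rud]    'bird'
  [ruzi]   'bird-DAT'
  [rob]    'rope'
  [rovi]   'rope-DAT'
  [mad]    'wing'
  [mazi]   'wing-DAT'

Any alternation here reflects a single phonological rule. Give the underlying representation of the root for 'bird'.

In [rud] and [ruzi] the final segment of 'bird' alternates: [d] ~ [z].
If /d/ were underlying and a rule turned it into [z] before the DAT suffix, 'head' would also alternate; but it has [d] in both [lɛd] and [lɛdi].
Therefore /z/ is basic and [d] is derived by word-final hardening (voiced fricatives become stops word-finally).
So 'bird' = /ruz/.

/ruz/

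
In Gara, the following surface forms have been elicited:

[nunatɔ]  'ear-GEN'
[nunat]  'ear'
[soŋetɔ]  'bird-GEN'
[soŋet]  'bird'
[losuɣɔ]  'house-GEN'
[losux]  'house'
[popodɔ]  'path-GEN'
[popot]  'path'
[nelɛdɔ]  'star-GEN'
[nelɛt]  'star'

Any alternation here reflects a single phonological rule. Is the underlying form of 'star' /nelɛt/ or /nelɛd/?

/nelɛd/

The root 'star' surfaces as [nelɛdɔ] and [nelɛt], with a stem-final [d] ~ [t] alternation.
But 'bird' keeps [t] in both environments ([soŋetɔ], [soŋet]), so there is no rule changing /t/ to [d] before the GEN suffix.
The alternation reflects word-final obstruent devoicing: voiced obstruents become voiceless word-finally. /d/ is underlying.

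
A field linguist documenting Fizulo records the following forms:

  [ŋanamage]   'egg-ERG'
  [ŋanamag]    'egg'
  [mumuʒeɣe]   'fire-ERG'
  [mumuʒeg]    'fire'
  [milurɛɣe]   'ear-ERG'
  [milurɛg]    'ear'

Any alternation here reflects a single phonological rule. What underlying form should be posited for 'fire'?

/mumuʒeɣ/

'fire' shows [ɣ] ~ [g] at the end of the stem ([mumuʒeɣe] vs [mumuʒeg]).
The stem 'egg' ([ŋanamage], [ŋanamag]) shows [g] unchanged in both environments, so [g] cannot be basic with [ɣ] derived before the ERG suffix.
So /ɣ/ is underlying, and a rule of word-final hardening — voiced fricatives become stops word-finally — gives [g].
Hence 'fire' is /mumuʒeɣ/ underlyingly.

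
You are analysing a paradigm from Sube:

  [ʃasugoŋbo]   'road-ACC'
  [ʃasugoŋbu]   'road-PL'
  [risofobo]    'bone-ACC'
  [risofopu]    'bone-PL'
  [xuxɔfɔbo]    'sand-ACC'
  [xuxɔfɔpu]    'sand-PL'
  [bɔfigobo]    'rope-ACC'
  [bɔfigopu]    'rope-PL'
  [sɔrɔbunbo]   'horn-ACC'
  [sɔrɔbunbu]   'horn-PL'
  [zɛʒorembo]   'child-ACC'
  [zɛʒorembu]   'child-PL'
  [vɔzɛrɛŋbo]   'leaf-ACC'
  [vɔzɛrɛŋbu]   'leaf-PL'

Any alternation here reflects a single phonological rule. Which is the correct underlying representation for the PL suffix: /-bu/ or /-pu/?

The PL suffix surfaces as [-bu] and [-pu], depending on the final segment of the stem.
By contrast the ACC suffix keeps its initial [b] throughout — that segment must be underlying.
So the underlying form is /-pu/, and voiceless stops become voiced after a nasal.

/-pu/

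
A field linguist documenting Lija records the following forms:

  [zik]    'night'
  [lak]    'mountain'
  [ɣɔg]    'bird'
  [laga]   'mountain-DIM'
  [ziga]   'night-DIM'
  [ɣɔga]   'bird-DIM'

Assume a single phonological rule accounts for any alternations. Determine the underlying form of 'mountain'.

/lak/

In [lak] and [laga] the final segment of 'mountain' alternates: [k] ~ [g].
Compare 'bird', with invariant [g] in [ɣɔg] and [ɣɔga]: an analysis with underlying /g/ and a rule producing [k] in isolation would wrongly predict alternation here too.
So /k/ is underlying, and a rule of intervocalic voicing — voiceless stops become voiced between vowels — gives [g].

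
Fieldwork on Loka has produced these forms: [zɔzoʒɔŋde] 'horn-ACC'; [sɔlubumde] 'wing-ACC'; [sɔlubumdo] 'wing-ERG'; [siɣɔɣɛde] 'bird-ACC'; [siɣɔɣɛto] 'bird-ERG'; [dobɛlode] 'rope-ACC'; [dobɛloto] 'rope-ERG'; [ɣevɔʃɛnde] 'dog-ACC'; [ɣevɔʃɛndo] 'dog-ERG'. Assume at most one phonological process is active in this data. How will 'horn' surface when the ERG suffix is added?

[zɔzoʒɔŋdo]

The ERG suffix surfaces as [-do] and [-to], depending on the final segment of the stem.
By contrast the ACC suffix keeps its initial [d] throughout — that segment must be underlying.
The ERG suffix is therefore /-to/ underlyingly, with post-nasal voicing: voiceless stops become voiced after a nasal.
After 'horn', which ends in a nasal, the suffix surfaces as [-do], giving [zɔzoʒɔŋdo].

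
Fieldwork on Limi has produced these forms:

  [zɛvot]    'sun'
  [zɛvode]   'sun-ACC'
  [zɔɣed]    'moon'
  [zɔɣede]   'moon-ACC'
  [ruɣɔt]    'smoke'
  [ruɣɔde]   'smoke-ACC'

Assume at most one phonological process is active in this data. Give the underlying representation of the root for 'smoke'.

/ruɣɔt/

The root 'smoke' surfaces as [ruɣɔt] and [ruɣɔde], with a stem-final [t] ~ [d] alternation.
Compare 'moon', with invariant [d] in [zɔɣed] and [zɔɣede]: an analysis with underlying /d/ and a rule producing [t] in isolation would wrongly predict alternation here too.
Therefore /t/ is basic and [d] is derived by intervocalic voicing (voiceless stops become voiced between vowels).
The underlying form of 'smoke' is therefore /ruɣɔt/.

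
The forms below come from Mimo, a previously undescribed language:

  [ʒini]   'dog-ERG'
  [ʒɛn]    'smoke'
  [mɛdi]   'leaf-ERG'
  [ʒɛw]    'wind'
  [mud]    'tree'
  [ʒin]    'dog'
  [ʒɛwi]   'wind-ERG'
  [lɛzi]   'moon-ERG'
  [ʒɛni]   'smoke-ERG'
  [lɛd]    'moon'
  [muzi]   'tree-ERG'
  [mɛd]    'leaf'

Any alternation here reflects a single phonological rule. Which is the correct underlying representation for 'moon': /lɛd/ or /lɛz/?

/lɛz/

In [lɛd] and [lɛzi] the final segment of 'moon' alternates: [d] ~ [z].
Compare 'leaf', with invariant [d] in [mɛd] and [mɛdi]: an analysis with underlying /d/ and a rule producing [z] before the ERG suffix would wrongly predict alternation here too.
The alternation reflects word-final hardening: voiced fricatives become stops word-finally. /z/ is underlying.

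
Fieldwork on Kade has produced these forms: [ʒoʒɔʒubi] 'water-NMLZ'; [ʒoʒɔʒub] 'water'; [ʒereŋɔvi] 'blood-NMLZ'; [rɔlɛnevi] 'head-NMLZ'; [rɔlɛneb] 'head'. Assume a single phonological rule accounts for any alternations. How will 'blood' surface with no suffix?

[ʒereŋɔb]

The stem for 'head' ends in [v] in [rɔlɛnevi] but [b] in [rɔlɛneb].
If /b/ were underlying and a rule turned it into [v] before the NMLZ suffix, 'water' would also alternate; but it has [b] in both [ʒoʒɔʒubi] and [ʒoʒɔʒub].
The underlying segment must be /v/; voiced fricatives become stops word-finally, yielding [b] there.
The one attested form of 'blood', [ʒereŋɔvi], shows underlying /ʒereŋɔv/. Applying the same rule word-finally gives [ʒereŋɔb].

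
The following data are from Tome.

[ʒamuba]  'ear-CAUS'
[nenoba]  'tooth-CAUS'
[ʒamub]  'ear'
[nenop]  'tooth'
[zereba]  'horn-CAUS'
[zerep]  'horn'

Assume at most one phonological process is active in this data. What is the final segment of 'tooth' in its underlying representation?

The root 'tooth' surfaces as [nenoba] and [nenop], with a stem-final [b] ~ [p] alternation.
The stem 'ear' ([ʒamuba], [ʒamub]) shows [b] unchanged in both environments, so [b] cannot be basic with [p] derived in isolation.
The underlying segment must be /p/; voiceless stops become voiced between vowels, yielding [b] there.

/p/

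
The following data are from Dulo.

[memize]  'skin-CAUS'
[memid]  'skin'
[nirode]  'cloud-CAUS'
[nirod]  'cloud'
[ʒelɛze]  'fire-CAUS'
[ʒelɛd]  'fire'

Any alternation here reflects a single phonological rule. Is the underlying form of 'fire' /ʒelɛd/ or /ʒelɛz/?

/ʒelɛz/

The root 'fire' surfaces as [ʒelɛze] and [ʒelɛd], with a stem-final [z] ~ [d] alternation.
The stem 'cloud' ([nirode], [nirod]) shows [d] unchanged in both environments, so [d] cannot be basic with [z] derived before the CAUS suffix.
So /z/ is underlying, and a rule of word-final hardening — voiced fricatives become stops word-finally — gives [d].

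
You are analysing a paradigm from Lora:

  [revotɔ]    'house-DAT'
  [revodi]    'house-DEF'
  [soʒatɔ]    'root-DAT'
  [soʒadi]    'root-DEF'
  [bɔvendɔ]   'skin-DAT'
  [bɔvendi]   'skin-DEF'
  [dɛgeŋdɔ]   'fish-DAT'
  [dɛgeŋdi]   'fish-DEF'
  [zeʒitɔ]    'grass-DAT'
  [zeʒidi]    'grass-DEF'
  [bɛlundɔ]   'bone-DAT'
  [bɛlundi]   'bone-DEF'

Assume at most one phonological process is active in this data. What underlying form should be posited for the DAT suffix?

The DAT morpheme has two allomorphs, [-dɔ] and [-tɔ].
The DEF suffix, which begins with [d], is invariant after every stem; so [d] is not altered by any rule here.
So the underlying form is /-tɔ/, and voiceless stops become voiced after a nasal.

/-tɔ/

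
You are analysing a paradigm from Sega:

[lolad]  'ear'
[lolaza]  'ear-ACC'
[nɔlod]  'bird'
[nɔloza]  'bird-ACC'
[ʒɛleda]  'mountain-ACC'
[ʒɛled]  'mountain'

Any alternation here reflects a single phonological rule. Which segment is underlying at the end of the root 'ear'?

/z/

The stem for 'ear' ends in [d] in [lolad] but [z] in [lolaza].
If /d/ were underlying and a rule turned it into [z] before the ACC suffix, 'mountain' would also alternate; but it has [d] in both [ʒɛled] and [ʒɛleda].
The alternation reflects word-final hardening: voiced fricatives become stops word-finally. /z/ is underlying.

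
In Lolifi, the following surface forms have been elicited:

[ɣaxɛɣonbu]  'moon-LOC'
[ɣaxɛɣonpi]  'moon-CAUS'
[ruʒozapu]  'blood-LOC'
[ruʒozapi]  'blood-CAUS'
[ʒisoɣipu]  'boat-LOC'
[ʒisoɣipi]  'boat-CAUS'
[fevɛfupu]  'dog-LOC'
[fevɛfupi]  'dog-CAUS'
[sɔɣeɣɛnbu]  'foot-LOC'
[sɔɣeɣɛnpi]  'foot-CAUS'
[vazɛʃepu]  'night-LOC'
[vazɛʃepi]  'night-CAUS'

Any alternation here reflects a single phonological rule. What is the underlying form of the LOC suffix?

/-bu/

The LOC suffix surfaces as [-bu] and [-pu], depending on the final segment of the stem.
By contrast the CAUS suffix keeps its initial [p] throughout — that segment must be underlying.
The LOC suffix is therefore /-bu/ underlyingly, with post-vocalic devoicing: voiced stops become voiceless after a vowel.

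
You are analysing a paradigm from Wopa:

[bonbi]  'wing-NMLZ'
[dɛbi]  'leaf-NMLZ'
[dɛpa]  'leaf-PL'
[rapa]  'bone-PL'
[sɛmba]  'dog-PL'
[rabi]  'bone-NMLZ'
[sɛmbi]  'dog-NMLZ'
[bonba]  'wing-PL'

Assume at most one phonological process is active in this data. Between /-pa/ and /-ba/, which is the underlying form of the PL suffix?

/-pa/

The PL morpheme has two allomorphs, [-ba] and [-pa].
By contrast the NMLZ suffix keeps its initial [b] throughout — that segment must be underlying.
The PL suffix is therefore /-pa/ underlyingly, with post-nasal voicing: voiceless stops become voiced after a nasal.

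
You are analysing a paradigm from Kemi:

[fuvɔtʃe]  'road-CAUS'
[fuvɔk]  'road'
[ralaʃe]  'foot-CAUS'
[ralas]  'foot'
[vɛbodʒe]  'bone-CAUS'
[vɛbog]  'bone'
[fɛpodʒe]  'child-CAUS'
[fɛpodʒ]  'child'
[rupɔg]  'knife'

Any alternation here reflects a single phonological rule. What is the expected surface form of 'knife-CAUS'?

[rupɔdʒe]

The stem for 'bone' ends in [dʒ] in [vɛbodʒe] but [g] in [vɛbog].
The stem 'child' ([fɛpodʒe], [fɛpodʒ]) shows [dʒ] unchanged in both environments, so [dʒ] cannot be basic with [g] derived in isolation.
The underlying segment must be /g/; /k/, /g/ and /s/ become palato-alveolar [tʃ], [dʒ] and [ʃ] before a front vowel, yielding [dʒ] there.
From [rupɔg] the stem 'knife' is /rupɔg/; before a front vowel this yields [rupɔdʒe].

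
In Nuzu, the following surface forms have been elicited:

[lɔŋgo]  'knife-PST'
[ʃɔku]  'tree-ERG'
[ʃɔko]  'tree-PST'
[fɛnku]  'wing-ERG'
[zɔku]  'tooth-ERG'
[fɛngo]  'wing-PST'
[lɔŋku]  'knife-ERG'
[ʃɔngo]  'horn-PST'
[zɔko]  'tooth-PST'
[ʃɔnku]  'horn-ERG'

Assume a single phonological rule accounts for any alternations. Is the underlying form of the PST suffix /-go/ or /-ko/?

The PST morpheme has two allomorphs, [-go] and [-ko].
The ERG suffix, which begins with [k], is invariant after every stem; so [k] is not altered by any rule here.
So the underlying form is /-go/, and voiced stops become voiceless after a vowel.

/-go/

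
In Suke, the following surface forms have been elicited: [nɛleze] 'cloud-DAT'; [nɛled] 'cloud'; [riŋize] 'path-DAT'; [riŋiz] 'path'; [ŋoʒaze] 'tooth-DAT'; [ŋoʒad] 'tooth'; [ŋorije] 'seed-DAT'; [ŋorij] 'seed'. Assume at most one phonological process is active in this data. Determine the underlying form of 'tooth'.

In [ŋoʒaze] and [ŋoʒad] the final segment of 'tooth' alternates: [z] ~ [d].
Compare 'path', with invariant [z] in [riŋize] and [riŋiz]: an analysis with underlying /z/ and a rule producing [d] in isolation would wrongly predict alternation here too.
Therefore /d/ is basic and [z] is derived by intervocalic spirantization (voiced stops become fricatives between vowels).

/ŋoʒad/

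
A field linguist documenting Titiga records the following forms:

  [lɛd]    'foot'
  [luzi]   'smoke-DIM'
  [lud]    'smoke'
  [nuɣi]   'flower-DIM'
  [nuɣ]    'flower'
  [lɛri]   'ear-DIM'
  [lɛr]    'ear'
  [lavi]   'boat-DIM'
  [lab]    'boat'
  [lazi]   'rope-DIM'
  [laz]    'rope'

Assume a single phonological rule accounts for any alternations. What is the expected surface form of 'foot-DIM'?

[lɛzi]

'smoke' shows [z] ~ [d] at the end of the stem ([luzi] vs [lud]).
Compare 'rope', with invariant [z] in [lazi] and [laz]: an analysis with underlying /z/ and a rule producing [d] in isolation would wrongly predict alternation here too.
Therefore /d/ is basic and [z] is derived by intervocalic spirantization (voiced stops become fricatives between vowels).
The one attested form of 'foot', [lɛd], shows underlying /lɛd/. Applying the same rule between vowels gives [lɛzi].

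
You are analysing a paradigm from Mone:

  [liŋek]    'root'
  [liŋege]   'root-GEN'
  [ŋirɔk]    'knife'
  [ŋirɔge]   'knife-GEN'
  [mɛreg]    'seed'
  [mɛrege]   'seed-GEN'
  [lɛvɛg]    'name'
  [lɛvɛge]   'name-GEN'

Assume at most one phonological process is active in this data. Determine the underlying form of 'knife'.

/ŋirɔk/

The stem for 'knife' ends in [k] in [ŋirɔk] but [g] in [ŋirɔge].
If /g/ were underlying and a rule turned it into [k] in isolation, 'name' would also alternate; but it has [g] in both [lɛvɛg] and [lɛvɛge].
Therefore /k/ is basic and [g] is derived by intervocalic voicing (voiceless stops become voiced between vowels).
So 'knife' = /ŋirɔk/.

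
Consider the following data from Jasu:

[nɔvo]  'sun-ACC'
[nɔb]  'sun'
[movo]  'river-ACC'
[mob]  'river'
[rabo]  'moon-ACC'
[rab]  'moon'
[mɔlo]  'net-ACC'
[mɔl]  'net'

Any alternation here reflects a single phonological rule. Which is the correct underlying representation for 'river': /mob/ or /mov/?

In [movo] and [mob] the final segment of 'river' alternates: [v] ~ [b].
The stem 'moon' ([rabo], [rab]) shows [b] unchanged in both environments, so [b] cannot be basic with [v] derived before the ACC suffix.
The alternation reflects word-final hardening: voiced fricatives become stops word-finally. /v/ is underlying.

/mov/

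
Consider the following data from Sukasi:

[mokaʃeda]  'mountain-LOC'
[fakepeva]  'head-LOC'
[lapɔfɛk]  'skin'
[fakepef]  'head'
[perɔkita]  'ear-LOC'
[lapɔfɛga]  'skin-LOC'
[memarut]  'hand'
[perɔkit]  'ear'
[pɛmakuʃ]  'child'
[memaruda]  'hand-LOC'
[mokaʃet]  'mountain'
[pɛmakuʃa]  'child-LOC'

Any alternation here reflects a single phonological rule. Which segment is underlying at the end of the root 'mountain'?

In [mokaʃet] and [mokaʃeda] the final segment of 'mountain' alternates: [t] ~ [d].
If /t/ were underlying and a rule turned it into [d] before the LOC suffix, 'ear' would also alternate; but it has [t] in both [perɔkit] and [perɔkita].
The alternation reflects word-final obstruent devoicing: voiced obstruents become voiceless word-finally. /d/ is underlying.

/d/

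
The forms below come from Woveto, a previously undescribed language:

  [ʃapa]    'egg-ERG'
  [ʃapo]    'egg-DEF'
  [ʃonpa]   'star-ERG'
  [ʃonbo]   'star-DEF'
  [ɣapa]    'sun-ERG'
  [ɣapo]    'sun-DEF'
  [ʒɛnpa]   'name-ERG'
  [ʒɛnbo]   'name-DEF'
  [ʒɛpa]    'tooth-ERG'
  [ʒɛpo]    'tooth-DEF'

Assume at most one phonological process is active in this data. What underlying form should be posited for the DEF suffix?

The DEF morpheme has two allomorphs, [-bo] and [-po].
By contrast the ERG suffix keeps its initial [p] throughout — that segment must be underlying.
So the underlying form is /-bo/, and voiced stops become voiceless after a vowel.

/-bo/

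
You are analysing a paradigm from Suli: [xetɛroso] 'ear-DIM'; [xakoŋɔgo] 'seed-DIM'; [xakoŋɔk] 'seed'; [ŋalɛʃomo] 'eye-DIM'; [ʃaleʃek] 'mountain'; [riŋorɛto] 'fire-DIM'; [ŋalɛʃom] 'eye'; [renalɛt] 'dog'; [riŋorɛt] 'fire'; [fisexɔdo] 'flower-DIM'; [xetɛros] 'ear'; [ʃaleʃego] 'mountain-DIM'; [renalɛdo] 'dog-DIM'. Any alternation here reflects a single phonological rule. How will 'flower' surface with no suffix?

[fisexɔt]

The root 'dog' surfaces as [renalɛt] and [renalɛdo], with a stem-final [t] ~ [d] alternation.
The stem 'fire' ([riŋorɛt], [riŋorɛto]) shows [t] unchanged in both environments, so [t] cannot be basic with [d] derived before the DIM suffix.
The alternation reflects word-final obstruent devoicing: voiced obstruents become voiceless word-finally. /d/ is underlying.
From [fisexɔdo] the stem 'flower' is /fisexɔd/; word-finally this yields [fisexɔt].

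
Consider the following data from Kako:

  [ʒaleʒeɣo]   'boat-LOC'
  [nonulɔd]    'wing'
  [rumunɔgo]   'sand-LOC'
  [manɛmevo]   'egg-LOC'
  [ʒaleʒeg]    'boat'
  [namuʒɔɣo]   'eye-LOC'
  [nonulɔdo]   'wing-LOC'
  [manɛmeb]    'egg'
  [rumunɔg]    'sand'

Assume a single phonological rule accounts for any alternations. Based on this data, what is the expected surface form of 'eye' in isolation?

The root 'boat' surfaces as [ʒaleʒeg] and [ʒaleʒeɣo], with a stem-final [g] ~ [ɣ] alternation.
But 'sand' keeps [g] in both environments ([rumunɔg], [rumunɔgo]), so there is no rule changing /g/ to [ɣ] before the LOC suffix.
The underlying segment must be /ɣ/; voiced fricatives become stops word-finally, yielding [g] there.
The one attested form of 'eye', [namuʒɔɣo], shows underlying /namuʒɔɣ/. Applying the same rule word-finally gives [namuʒɔg].

[namuʒɔg]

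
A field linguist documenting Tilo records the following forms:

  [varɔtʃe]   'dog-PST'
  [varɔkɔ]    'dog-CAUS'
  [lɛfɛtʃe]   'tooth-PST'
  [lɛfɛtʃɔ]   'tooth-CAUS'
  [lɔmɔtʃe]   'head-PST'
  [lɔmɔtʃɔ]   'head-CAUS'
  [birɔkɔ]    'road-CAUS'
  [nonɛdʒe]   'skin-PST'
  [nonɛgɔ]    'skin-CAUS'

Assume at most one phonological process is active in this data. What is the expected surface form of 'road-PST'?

The root 'dog' surfaces as [varɔtʃe] and [varɔkɔ], with a stem-final [tʃ] ~ [k] alternation.
The stem 'tooth' ([lɛfɛtʃe], [lɛfɛtʃɔ]) shows [tʃ] unchanged in both environments, so [tʃ] cannot be basic with [k] derived before the CAUS suffix.
The alternation reflects palatalization before a front vowel: /k/ and /g/ become palato-alveolar [tʃ] and [dʒ] before a front vowel. /k/ is underlying.
The one attested form of 'road', [birɔkɔ], shows underlying /birɔk/. Applying the same rule before a front vowel gives [birɔtʃe].

[birɔtʃe]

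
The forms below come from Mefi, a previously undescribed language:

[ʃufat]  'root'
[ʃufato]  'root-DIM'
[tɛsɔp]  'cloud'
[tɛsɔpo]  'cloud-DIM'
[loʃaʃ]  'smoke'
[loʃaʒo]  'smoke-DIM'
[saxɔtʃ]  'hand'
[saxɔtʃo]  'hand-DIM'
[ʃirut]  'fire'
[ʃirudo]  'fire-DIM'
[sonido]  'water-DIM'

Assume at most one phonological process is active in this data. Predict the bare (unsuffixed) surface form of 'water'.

The root 'fire' surfaces as [ʃirut] and [ʃirudo], with a stem-final [t] ~ [d] alternation.
But 'root' keeps [t] in both environments ([ʃufat], [ʃufato]), so there is no rule changing /t/ to [d] before the DIM suffix.
The alternation reflects word-final obstruent devoicing: voiced obstruents become voiceless word-finally. /d/ is underlying.
From [sonido] the stem 'water' is /sonid/; word-finally this yields [sonit].

[sonit]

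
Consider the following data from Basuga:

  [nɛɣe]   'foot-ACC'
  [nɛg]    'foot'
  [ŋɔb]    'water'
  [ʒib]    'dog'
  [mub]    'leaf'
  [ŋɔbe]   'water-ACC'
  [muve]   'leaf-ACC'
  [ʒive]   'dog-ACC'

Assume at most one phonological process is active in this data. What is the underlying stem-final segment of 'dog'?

/v/

In [ʒive] and [ʒib] the final segment of 'dog' alternates: [v] ~ [b].
If /b/ were underlying and a rule turned it into [v] before the ACC suffix, 'water' would also alternate; but it has [b] in both [ŋɔbe] and [ŋɔb].
The underlying segment must be /v/; voiced fricatives become stops word-finally, yielding [b] there.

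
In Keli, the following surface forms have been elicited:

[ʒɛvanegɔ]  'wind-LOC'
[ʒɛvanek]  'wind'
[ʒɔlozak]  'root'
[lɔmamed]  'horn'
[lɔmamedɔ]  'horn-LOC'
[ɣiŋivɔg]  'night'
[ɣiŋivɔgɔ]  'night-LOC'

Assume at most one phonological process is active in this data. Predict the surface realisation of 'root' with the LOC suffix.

[ʒɔlozagɔ]

In [ʒɛvanek] and [ʒɛvanegɔ] the final segment of 'wind' alternates: [k] ~ [g].
If /g/ were underlying and a rule turned it into [k] in isolation, 'night' would also alternate; but it has [g] in both [ɣiŋivɔg] and [ɣiŋivɔgɔ].
Therefore /k/ is basic and [g] is derived by intervocalic voicing (voiceless stops become voiced between vowels).
From [ʒɔlozak] the stem 'root' is /ʒɔlozak/; between vowels this yields [ʒɔlozagɔ].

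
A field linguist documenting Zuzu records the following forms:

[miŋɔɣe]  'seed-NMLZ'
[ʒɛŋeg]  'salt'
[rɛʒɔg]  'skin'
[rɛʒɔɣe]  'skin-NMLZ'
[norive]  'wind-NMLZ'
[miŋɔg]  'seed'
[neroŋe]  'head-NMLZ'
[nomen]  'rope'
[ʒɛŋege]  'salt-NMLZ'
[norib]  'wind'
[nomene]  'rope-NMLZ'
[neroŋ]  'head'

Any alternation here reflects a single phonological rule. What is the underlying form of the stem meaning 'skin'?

The root 'skin' surfaces as [rɛʒɔg] and [rɛʒɔɣe], with a stem-final [g] ~ [ɣ] alternation.
If /g/ were underlying and a rule turned it into [ɣ] before the NMLZ suffix, 'salt' would also alternate; but it has [g] in both [ʒɛŋeg] and [ʒɛŋege].
The alternation reflects word-final hardening: voiced fricatives become stops word-finally. /ɣ/ is underlying.
Hence 'skin' is /rɛʒɔɣ/ underlyingly.

/rɛʒɔɣ/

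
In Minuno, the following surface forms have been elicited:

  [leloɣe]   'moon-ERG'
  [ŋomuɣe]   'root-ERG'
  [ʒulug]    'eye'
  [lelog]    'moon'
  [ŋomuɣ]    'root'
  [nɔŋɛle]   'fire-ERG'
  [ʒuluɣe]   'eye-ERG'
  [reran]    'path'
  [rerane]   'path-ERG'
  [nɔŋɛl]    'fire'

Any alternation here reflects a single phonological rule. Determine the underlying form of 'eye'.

The root 'eye' surfaces as [ʒuluɣe] and [ʒulug], with a stem-final [ɣ] ~ [g] alternation.
Compare 'root', with invariant [ɣ] in [ŋomuɣe] and [ŋomuɣ]: an analysis with underlying /ɣ/ and a rule producing [g] in isolation would wrongly predict alternation here too.
Therefore /g/ is basic and [ɣ] is derived by intervocalic spirantization (voiced stops become fricatives between vowels).

/ʒulug/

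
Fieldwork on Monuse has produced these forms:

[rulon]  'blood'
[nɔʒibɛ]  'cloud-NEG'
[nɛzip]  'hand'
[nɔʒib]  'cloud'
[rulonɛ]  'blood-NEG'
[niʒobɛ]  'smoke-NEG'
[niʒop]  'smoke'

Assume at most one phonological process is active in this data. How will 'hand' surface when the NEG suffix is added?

In [niʒop] and [niʒobɛ] the final segment of 'smoke' alternates: [p] ~ [b].
But 'cloud' keeps [b] in both environments ([nɔʒib], [nɔʒibɛ]), so there is no rule changing /b/ to [p] in isolation.
The underlying segment must be /p/; voiceless stops become voiced between vowels, yielding [b] there.
The one attested form of 'hand', [nɛzip], shows underlying /nɛzip/. Applying the same rule between vowels gives [nɛzibɛ].

[nɛzibɛ]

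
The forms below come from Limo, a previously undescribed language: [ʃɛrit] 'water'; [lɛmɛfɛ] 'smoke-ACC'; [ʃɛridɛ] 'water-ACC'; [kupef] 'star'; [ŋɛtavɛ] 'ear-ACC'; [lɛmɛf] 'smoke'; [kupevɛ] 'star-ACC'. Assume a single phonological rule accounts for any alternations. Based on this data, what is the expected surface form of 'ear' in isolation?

The stem for 'star' ends in [v] in [kupevɛ] but [f] in [kupef].
Compare 'smoke', with invariant [f] in [lɛmɛfɛ] and [lɛmɛf]: an analysis with underlying /f/ and a rule producing [v] before the ACC suffix would wrongly predict alternation here too.
So /v/ is underlying, and a rule of word-final obstruent devoicing — voiced obstruents become voiceless word-finally — gives [f].
From [ŋɛtavɛ] the stem 'ear' is /ŋɛtav/; word-finally this yields [ŋɛtaf].

[ŋɛtaf]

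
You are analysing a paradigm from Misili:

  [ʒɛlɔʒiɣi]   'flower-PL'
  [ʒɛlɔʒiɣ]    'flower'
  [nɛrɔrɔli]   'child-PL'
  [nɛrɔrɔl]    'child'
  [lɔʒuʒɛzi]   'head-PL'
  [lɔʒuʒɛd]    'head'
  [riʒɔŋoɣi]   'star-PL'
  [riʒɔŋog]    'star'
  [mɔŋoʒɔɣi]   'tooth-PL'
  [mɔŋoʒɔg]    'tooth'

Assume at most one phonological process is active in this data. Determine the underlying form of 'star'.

/riʒɔŋog/

The stem for 'star' ends in [ɣ] in [riʒɔŋoɣi] but [g] in [riʒɔŋog].
Compare 'flower', with invariant [ɣ] in [ʒɛlɔʒiɣi] and [ʒɛlɔʒiɣ]: an analysis with underlying /ɣ/ and a rule producing [g] in isolation would wrongly predict alternation here too.
The alternation reflects intervocalic spirantization: voiced stops become fricatives between vowels. /g/ is underlying.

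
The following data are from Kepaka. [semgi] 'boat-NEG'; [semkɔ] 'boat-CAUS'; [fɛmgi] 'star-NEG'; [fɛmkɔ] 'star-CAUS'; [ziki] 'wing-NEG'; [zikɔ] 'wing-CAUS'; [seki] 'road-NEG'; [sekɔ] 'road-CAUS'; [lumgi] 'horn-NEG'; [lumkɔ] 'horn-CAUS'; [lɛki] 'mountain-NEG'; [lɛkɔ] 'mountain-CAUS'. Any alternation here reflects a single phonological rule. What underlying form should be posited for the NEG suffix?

/-gi/

The NEG morpheme has two allomorphs, [-gi] and [-ki].
By contrast the CAUS suffix keeps its initial [k] throughout — that segment must be underlying.
The NEG suffix is therefore /-gi/ underlyingly, with post-vocalic devoicing: voiced stops become voiceless after a vowel.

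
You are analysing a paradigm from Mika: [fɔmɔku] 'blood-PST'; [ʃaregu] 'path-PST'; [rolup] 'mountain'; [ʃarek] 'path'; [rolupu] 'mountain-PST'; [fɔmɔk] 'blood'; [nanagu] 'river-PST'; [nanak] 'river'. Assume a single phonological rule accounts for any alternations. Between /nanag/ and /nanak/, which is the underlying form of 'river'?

In [nanak] and [nanagu] the final segment of 'river' alternates: [k] ~ [g].
Compare 'blood', with invariant [k] in [fɔmɔk] and [fɔmɔku]: an analysis with underlying /k/ and a rule producing [g] before the PST suffix would wrongly predict alternation here too.
The alternation reflects word-final obstruent devoicing: voiced obstruents become voiceless word-finally. /g/ is underlying.

/nanag/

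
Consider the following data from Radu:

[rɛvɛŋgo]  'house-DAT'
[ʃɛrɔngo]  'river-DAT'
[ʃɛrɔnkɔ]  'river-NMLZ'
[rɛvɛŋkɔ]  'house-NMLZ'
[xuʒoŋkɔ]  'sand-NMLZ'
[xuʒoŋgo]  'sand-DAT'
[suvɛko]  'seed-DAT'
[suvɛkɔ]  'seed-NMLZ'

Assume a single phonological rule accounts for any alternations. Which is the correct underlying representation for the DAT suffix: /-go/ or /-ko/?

The DAT morpheme has two allomorphs, [-go] and [-ko].
By contrast the NMLZ suffix keeps its initial [k] throughout — that segment must be underlying.
So the underlying form is /-go/, and voiced stops become voiceless after a vowel.

/-go/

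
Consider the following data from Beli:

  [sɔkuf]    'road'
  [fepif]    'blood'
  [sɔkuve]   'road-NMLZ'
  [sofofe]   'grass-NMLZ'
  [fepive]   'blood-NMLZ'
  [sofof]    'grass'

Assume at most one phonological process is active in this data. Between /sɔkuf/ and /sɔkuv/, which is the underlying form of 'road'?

/sɔkuv/

The stem for 'road' ends in [v] in [sɔkuve] but [f] in [sɔkuf].
If /f/ were underlying and a rule turned it into [v] before the NMLZ suffix, 'grass' would also alternate; but it has [f] in both [sofofe] and [sofof].
Therefore /v/ is basic and [f] is derived by word-final obstruent devoicing (voiced obstruents become voiceless word-finally).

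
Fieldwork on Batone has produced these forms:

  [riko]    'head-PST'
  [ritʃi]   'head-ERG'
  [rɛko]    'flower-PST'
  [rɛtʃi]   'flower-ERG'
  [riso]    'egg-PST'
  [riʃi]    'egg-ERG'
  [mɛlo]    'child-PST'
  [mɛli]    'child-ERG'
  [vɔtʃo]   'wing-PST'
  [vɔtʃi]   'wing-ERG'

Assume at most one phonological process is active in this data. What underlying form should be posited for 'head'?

'head' shows [k] ~ [tʃ] at the end of the stem ([riko] vs [ritʃi]).
Compare 'wing', with invariant [tʃ] in [vɔtʃo] and [vɔtʃi]: an analysis with underlying /tʃ/ and a rule producing [k] before the PST suffix would wrongly predict alternation here too.
The underlying segment must be /k/; /k/ and /s/ become palato-alveolar [tʃ] and [ʃ] before a front vowel, yielding [tʃ] there.
So 'head' = /rik/.

/rik/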